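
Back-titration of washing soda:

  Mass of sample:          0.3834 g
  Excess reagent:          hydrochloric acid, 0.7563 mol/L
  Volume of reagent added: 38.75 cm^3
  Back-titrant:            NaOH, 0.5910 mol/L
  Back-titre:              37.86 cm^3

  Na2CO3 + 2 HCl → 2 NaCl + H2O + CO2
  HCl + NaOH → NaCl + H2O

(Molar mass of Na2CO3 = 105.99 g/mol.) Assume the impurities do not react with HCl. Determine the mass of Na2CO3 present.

0.3673 g

n(HCl) added = 0.03875 × 0.7563 = 0.02931 mol
n(NaOH) used in back-titration = 0.03786 × 0.5910 = 0.02238 mol
n(HCl) left over = 0.02238 mol (1:1 ratio)
n(HCl) consumed by analyte = 0.02931 − 0.02238 = 6.931 × 10^-3 mol
From the 1:2 ratio, n(Na2CO3) = 1/2 × 6.931 × 10^-3 = 3.466 × 10^-3 mol
mass of Na2CO3 = 3.466 × 10^-3 × 105.99 = 0.3673 g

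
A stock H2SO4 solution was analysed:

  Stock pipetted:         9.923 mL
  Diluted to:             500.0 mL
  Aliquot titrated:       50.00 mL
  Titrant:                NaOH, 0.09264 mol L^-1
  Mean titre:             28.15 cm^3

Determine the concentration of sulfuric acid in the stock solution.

H2SO4 + 2 NaOH → Na2SO4 + 2 H2O
n(NaOH) = 0.02815 × 0.09264 = 2.608 × 10^-3 mol
From the 1:2 ratio, n(H2SO4) in the aliquot = 1/2 × 2.608 × 10^-3 = 1.304 × 10^-3 mol
[H2SO4]_dilute = 1.304 × 10^-3 / 0.05000 = 0.02608 mol/L
Dilution factor = 500.0 / 9.923 = 50.39
[H2SO4]_stock = 0.02608 × 50.39 = 1.314 mol/L

1.314 mol/L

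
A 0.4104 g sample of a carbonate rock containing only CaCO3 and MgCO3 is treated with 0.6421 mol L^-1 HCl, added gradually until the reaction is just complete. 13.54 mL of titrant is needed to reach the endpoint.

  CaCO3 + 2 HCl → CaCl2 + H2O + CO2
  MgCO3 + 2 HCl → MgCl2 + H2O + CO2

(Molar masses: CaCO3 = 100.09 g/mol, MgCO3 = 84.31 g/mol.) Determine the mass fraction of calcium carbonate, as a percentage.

n(HCl) = 0.01354 × 0.6421 = 8.694 × 10^-3 mol
Let x = n(CaCO3), y = n(MgCO3).
Titrant: 2x + 2y = 8.694 × 10^-3;  mass: 100.09x + 84.31y = 0.4104
Solving, x = 2.782 × 10^-3 mol, y = 1.565 × 10^-3 mol
mass of CaCO3 = 2.782 × 10^-3 × 100.09 = 0.2785 g
% CaCO3 = 0.2785 / 0.4104 × 100 = 67.85 %

67.85 %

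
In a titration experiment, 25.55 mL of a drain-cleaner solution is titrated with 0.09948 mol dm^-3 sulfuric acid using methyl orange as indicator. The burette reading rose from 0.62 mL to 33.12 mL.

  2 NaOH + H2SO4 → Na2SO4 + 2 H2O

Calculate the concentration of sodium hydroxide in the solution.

n(H2SO4) = 0.03250 L × 0.09948 mol/L = 3.233 × 10^-3 mol
From the 2:1 mole ratio, n(NaOH) = 2/1 × 3.233 × 10^-3 = 6.466 × 10^-3 mol
[NaOH] = 6.466 × 10^-3 mol / 0.02555 L = 0.2531 mol/L

0.2531 mol/L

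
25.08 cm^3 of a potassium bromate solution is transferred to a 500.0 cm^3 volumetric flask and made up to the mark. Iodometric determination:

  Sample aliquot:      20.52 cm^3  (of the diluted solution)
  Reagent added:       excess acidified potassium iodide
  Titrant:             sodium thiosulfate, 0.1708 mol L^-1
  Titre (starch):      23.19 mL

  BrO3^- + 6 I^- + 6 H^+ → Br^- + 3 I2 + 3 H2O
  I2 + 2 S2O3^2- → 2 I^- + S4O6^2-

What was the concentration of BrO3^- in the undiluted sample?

n(S2O3^2-) = 0.02319 × 0.1708 = 3.961 × 10^-3 mol
n(I2) = n(S2O3^2-)/2 = 1.980 × 10^-3 mol
From the 1:3 ratio, n(BrO3^-) in the aliquot = 1/3 × 1.980 × 10^-3 = 6.601 × 10^-4 mol
[BrO3^-]_dilute = 6.601 × 10^-4 / 0.02052 = 0.03217 mol/L
[BrO3^-]_original = 0.03217 × 500.0/25.08 = 0.6414 mol/L

0.6414 mol/L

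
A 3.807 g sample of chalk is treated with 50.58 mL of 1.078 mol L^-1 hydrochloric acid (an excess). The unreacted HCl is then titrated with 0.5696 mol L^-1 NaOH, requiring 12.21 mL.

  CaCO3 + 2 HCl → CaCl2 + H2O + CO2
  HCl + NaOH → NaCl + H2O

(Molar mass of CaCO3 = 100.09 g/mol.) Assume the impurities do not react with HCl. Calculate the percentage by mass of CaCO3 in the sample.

n(HCl) added = 0.05058 × 1.078 = 0.05453 mol
n(NaOH) used in back-titration = 0.01221 × 0.5696 = 6.955 × 10^-3 mol
n(HCl) left over = 6.955 × 10^-3 mol (1:1 ratio)
n(HCl) consumed by analyte = 0.05453 − 6.955 × 10^-3 = 0.04757 mol
From the 1:2 ratio, n(CaCO3) = 1/2 × 0.04757 = 0.02379 mol
mass of CaCO3 = 0.02379 × 100.09 = 2.381 g
% CaCO3 = 2.381 / 3.807 × 100 = 62.53 %

62.53 %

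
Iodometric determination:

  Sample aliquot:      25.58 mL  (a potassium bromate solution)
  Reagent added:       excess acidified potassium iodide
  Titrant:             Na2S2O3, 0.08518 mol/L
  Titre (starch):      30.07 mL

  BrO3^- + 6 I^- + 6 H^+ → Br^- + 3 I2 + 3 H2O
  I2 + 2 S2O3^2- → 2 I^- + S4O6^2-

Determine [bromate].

0.01669 mol/L

n(S2O3^2-) = 0.03007 × 0.08518 = 2.561 × 10^-3 mol
n(I2) = n(S2O3^2-)/2 = 1.281 × 10^-3 mol
From the 1:3 ratio, n(BrO3^-) in the aliquot = 1/3 × 1.281 × 10^-3 = 4.269 × 10^-4 mol
[BrO3^-] = 4.269 × 10^-4 / 0.02558 = 0.01669 mol/L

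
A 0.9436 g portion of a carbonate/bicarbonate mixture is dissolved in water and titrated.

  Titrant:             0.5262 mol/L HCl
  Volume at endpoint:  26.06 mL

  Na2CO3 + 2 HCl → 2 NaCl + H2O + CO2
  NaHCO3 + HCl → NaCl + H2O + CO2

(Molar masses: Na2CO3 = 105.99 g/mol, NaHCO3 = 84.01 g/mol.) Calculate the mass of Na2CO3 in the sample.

n(HCl) = 0.02606 × 0.5262 = 0.01371 mol
Let x = n(Na2CO3), y = n(NaHCO3).
Titrant: 2x + 1y = 0.01371;  mass: 105.99x + 84.01y = 0.9436
Solving, x = 3.360 × 10^-3 mol, y = 6.993 × 10^-3 mol
mass of Na2CO3 = 3.360 × 10^-3 × 105.99 = 0.3561 g

0.3561 g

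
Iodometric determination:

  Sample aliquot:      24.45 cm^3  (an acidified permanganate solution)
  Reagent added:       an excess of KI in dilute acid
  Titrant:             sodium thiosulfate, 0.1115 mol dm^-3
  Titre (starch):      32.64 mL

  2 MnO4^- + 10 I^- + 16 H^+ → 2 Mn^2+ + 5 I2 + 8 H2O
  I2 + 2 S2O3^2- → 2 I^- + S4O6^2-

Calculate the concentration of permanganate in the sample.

0.02977 mol/L

n(S2O3^2-) = 0.03264 × 0.1115 = 3.639 × 10^-3 mol
n(I2) = n(S2O3^2-)/2 = 1.820 × 10^-3 mol
From the 2:5 ratio, n(MnO4^-) in the aliquot = 2/5 × 1.820 × 10^-3 = 7.279 × 10^-4 mol
[MnO4^-] = 7.279 × 10^-4 / 0.02445 = 0.02977 mol/L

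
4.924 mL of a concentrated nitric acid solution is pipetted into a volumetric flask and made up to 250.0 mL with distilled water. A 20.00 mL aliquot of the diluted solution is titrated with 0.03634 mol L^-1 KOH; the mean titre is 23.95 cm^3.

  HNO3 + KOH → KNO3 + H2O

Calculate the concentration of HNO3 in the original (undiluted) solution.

n(KOH) = 0.02395 × 0.03634 = 8.703 × 10^-4 mol
n(HNO3) in the aliquot = 8.703 × 10^-4 mol (1:1 ratio)
[HNO3]_dilute = 8.703 × 10^-4 / 0.02000 = 0.04352 mol/L
Dilution factor = 250.0 / 4.924 = 50.77
[HNO3]_stock = 0.04352 × 50.77 = 2.209 mol/L

2.209 mol/L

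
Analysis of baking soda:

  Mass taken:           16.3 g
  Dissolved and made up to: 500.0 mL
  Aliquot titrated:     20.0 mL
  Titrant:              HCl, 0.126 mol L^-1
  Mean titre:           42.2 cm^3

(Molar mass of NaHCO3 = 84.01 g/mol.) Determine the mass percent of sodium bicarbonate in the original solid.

68.5 %

NaHCO3 + HCl → NaCl + H2O + CO2
n(HCl) per titration = 0.0422 × 0.126 = 5.32 × 10^-3 mol
n(NaHCO3) in each aliquot = 5.32 × 10^-3 mol (1:1 ratio)
n(NaHCO3) in the whole flask = 5.32 × 10^-3 × 500.0/20.0 = 0.133 mol
mass of NaHCO3 = 0.133 × 84.01 = 11.2 g
% NaHCO3 = 11.2 / 16.3 × 100 = 68.5 %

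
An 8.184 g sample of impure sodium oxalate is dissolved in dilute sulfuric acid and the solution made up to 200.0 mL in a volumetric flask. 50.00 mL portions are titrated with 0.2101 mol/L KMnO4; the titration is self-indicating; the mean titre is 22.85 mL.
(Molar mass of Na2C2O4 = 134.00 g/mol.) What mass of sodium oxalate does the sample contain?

6.433 g

2 MnO4^- + 5 C2O4^2- + 16 H^+ → 2 Mn^2+ + 10 CO2 + 8 H2O
n(KMnO4) per titration = 0.02285 × 0.2101 = 4.801 × 10^-3 mol
From the 5:2 ratio, n(Na2C2O4) in each aliquot = 5/2 × 4.801 × 10^-3 = 0.01200 mol
n(Na2C2O4) in the whole flask = 0.01200 × 200.0/50.00 = 0.04801 mol
mass of Na2C2O4 = 0.04801 × 134.00 = 6.433 g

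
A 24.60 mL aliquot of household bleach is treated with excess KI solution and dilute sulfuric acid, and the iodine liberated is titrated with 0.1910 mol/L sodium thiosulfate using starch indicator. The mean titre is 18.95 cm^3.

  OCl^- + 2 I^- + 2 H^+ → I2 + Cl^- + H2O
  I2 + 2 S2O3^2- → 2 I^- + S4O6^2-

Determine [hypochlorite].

n(S2O3^2-) = 0.01895 × 0.1910 = 3.619 × 10^-3 mol
n(I2) = n(S2O3^2-)/2 = 1.810 × 10^-3 mol
n(OCl^-) in the aliquot = 1.810 × 10^-3 mol (1:1 ratio)
[OCl^-] = 1.810 × 10^-3 / 0.02460 = 0.07357 mol/L

0.07357 mol/L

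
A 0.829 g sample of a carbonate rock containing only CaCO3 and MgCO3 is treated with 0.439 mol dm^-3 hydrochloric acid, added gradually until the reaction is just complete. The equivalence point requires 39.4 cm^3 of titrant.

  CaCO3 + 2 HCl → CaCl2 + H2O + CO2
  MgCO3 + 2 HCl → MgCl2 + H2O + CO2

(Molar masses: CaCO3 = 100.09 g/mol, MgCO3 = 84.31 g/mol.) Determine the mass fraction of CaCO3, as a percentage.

76.4 %

n(HCl) = 0.0394 × 0.439 = 0.0173 mol
Let x = n(CaCO3), y = n(MgCO3).
Titrant: 2x + 2y = 0.0173;  mass: 100.09x + 84.31y = 0.829
Solving, x = 6.33 × 10^-3 mol, y = 2.32 × 10^-3 mol
mass of CaCO3 = 6.33 × 10^-3 × 100.09 = 0.633 g
% CaCO3 = 0.633 / 0.829 × 100 = 76.4 %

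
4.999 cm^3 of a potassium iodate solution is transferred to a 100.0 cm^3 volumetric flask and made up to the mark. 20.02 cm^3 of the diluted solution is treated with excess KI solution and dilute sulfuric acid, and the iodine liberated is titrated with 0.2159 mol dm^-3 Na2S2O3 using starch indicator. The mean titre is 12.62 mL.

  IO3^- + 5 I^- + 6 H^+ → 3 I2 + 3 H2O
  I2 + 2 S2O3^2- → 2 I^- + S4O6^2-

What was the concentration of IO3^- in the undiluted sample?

0.4537 mol/L

n(S2O3^2-) = 0.01262 × 0.2159 = 2.725 × 10^-3 mol
n(I2) = n(S2O3^2-)/2 = 1.362 × 10^-3 mol
From the 1:3 ratio, n(IO3^-) in the aliquot = 1/3 × 1.362 × 10^-3 = 4.541 × 10^-4 mol
[IO3^-]_dilute = 4.541 × 10^-4 / 0.02002 = 0.02268 mol/L
[IO3^-]_original = 0.02268 × 100.0/4.999 = 0.4537 mol/L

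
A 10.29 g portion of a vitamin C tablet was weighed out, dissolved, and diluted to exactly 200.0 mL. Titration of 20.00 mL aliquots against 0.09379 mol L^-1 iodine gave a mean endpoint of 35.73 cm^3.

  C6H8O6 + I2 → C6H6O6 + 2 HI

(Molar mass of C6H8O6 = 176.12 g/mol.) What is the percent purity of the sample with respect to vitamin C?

n(I2) per titration = 0.03573 × 0.09379 = 3.351 × 10^-3 mol
n(C6H8O6) in each aliquot = 3.351 × 10^-3 mol (1:1 ratio)
n(C6H8O6) in the whole flask = 3.351 × 10^-3 × 200.0/20.00 = 0.03351 mol
mass of C6H8O6 = 0.03351 × 176.12 = 5.902 g
% C6H8O6 = 5.902 / 10.29 × 100 = 57.36 %

57.36 %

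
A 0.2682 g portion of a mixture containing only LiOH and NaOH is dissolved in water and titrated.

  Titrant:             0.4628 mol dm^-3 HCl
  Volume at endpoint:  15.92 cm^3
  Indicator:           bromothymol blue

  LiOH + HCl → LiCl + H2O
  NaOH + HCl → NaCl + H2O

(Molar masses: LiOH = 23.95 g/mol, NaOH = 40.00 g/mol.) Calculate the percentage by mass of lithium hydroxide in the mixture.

14.75 %

n(HCl) = 0.01592 × 0.4628 = 7.368 × 10^-3 mol
Let x = n(LiOH), y = n(NaOH).
Titrant: 1x + 1y = 7.368 × 10^-3;  mass: 23.95x + 40.00y = 0.2682
Solving, x = 1.652 × 10^-3 mol, y = 5.716 × 10^-3 mol
mass of LiOH = 1.652 × 10^-3 × 23.95 = 0.03956 g
% LiOH = 0.03956 / 0.2682 × 100 = 14.75 %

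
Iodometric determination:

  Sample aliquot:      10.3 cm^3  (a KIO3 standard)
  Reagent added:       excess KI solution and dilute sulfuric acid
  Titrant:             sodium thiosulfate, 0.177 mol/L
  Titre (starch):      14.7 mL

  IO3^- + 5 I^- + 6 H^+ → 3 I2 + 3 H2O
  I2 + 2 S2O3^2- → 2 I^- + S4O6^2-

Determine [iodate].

n(S2O3^2-) = 0.0147 × 0.177 = 2.60 × 10^-3 mol
n(I2) = n(S2O3^2-)/2 = 1.30 × 10^-3 mol
From the 1:3 ratio, n(IO3^-) in the aliquot = 1/3 × 1.30 × 10^-3 = 4.34 × 10^-4 mol
[IO3^-] = 4.34 × 10^-4 / 0.0103 = 0.0421 mol/L

0.0421 mol/L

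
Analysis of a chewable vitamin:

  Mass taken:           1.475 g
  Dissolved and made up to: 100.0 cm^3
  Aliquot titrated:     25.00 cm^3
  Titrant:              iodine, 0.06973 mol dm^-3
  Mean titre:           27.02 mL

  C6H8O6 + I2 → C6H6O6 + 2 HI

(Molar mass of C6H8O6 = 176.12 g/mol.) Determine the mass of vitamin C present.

1.327 g

n(I2) per titration = 0.02702 × 0.06973 = 1.884 × 10^-3 mol
n(C6H8O6) in each aliquot = 1.884 × 10^-3 mol (1:1 ratio)
n(C6H8O6) in the whole flask = 1.884 × 10^-3 × 100.0/25.00 = 7.536 × 10^-3 mol
mass of C6H8O6 = 7.536 × 10^-3 × 176.12 = 1.327 g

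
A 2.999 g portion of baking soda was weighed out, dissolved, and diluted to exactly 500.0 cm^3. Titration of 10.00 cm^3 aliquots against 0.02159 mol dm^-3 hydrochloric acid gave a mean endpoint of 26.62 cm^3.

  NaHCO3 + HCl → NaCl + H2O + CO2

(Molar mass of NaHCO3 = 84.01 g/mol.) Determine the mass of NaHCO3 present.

2.414 g

n(HCl) per titration = 0.02662 × 0.02159 = 5.747 × 10^-4 mol
n(NaHCO3) in each aliquot = 5.747 × 10^-4 mol (1:1 ratio)
n(NaHCO3) in the whole flask = 5.747 × 10^-4 × 500.0/10.00 = 0.02874 mol
mass of NaHCO3 = 0.02874 × 84.01 = 2.414 g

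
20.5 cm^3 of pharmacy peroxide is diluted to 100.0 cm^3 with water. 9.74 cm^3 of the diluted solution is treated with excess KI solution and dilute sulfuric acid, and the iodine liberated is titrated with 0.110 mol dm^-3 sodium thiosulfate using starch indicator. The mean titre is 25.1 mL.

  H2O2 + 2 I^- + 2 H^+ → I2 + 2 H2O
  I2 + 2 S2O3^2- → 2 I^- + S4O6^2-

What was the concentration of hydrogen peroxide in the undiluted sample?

0.691 mol/L

n(S2O3^2-) = 0.0251 × 0.110 = 2.76 × 10^-3 mol
n(I2) = n(S2O3^2-)/2 = 1.38 × 10^-3 mol
n(H2O2) in the aliquot = 1.38 × 10^-3 mol (1:1 ratio)
[H2O2]_dilute = 1.38 × 10^-3 / 0.00974 = 0.142 mol/L
[H2O2]_original = 0.142 × 100.0/20.5 = 0.691 mol/L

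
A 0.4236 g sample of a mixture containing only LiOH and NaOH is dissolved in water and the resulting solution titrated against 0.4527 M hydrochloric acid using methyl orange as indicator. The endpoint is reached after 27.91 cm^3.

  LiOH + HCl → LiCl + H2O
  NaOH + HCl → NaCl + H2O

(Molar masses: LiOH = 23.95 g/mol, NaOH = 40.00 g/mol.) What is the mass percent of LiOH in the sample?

28.81 %

n(HCl) = 0.02791 × 0.4527 = 0.01263 mol
Let x = n(LiOH), y = n(NaOH).
Titrant: 1x + 1y = 0.01263;  mass: 23.95x + 40.00y = 0.4236
Solving, x = 5.096 × 10^-3 mol, y = 7.539 × 10^-3 mol
mass of LiOH = 5.096 × 10^-3 × 23.95 = 0.1221 g
% LiOH = 0.1221 / 0.4236 × 100 = 28.81 %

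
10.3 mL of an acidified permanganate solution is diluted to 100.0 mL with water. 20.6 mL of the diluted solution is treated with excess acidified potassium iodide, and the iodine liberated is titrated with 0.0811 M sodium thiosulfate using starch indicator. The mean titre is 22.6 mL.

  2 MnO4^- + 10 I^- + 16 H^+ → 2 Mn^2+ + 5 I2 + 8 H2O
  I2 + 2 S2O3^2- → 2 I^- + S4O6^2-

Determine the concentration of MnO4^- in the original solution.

0.173 M

n(S2O3^2-) = 0.0226 × 0.0811 = 1.83 × 10^-3 mol
n(I2) = n(S2O3^2-)/2 = 9.16 × 10^-4 mol
From the 2:5 ratio, n(MnO4^-) in the aliquot = 2/5 × 9.16 × 10^-4 = 3.67 × 10^-4 mol
[MnO4^-]_dilute = 3.67 × 10^-4 / 0.0206 = 0.0178 mol/L
[MnO4^-]_original = 0.0178 × 100.0/10.3 = 0.173 mol/L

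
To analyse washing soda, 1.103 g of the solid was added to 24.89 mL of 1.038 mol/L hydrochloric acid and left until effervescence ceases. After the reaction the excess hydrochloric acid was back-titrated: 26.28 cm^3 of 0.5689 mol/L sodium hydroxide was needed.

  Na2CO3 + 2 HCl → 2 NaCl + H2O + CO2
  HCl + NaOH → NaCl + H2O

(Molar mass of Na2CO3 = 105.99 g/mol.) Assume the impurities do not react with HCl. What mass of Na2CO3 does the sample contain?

n(HCl) added = 0.02489 × 1.038 = 0.02584 mol
n(NaOH) used in back-titration = 0.02628 × 0.5689 = 0.01495 mol
n(HCl) left over = 0.01495 mol (1:1 ratio)
n(HCl) consumed by analyte = 0.02584 − 0.01495 = 0.01089 mol
From the 1:2 ratio, n(Na2CO3) = 1/2 × 0.01089 = 5.443 × 10^-3 mol
mass of Na2CO3 = 5.443 × 10^-3 × 105.99 = 0.5769 g

0.5769 g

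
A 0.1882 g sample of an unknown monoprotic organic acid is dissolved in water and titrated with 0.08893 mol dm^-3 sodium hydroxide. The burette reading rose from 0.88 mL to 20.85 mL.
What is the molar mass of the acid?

106.0 g/mol

n(NaOH) = 0.01997 L × 0.08893 mol/L = 1.776 × 10^-3 mol
n(HA) = 1.776 × 10^-3 mol (1:1 ratio)
M = m / n = 0.1882 g / 1.776 × 10^-3 mol = 106.0 g/mol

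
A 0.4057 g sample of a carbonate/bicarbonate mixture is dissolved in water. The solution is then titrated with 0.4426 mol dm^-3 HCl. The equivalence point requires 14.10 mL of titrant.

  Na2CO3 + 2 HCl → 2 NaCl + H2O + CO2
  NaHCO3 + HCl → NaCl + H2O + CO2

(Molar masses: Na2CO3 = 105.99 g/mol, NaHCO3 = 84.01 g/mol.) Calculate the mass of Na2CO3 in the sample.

0.2026 g

n(HCl) = 0.01410 × 0.4426 = 6.241 × 10^-3 mol
Let x = n(Na2CO3), y = n(NaHCO3).
Titrant: 2x + 1y = 6.241 × 10^-3;  mass: 105.99x + 84.01y = 0.4057
Solving, x = 1.912 × 10^-3 mol, y = 2.417 × 10^-3 mol
mass of Na2CO3 = 1.912 × 10^-3 × 105.99 = 0.2026 g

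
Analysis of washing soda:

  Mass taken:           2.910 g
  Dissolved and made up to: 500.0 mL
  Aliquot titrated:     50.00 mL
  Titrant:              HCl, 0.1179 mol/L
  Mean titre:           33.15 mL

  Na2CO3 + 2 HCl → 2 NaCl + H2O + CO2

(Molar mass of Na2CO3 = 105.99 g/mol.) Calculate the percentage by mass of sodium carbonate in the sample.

71.18 %

n(HCl) per titration = 0.03315 × 0.1179 = 3.908 × 10^-3 mol
From the 1:2 ratio, n(Na2CO3) in each aliquot = 1/2 × 3.908 × 10^-3 = 1.954 × 10^-3 mol
n(Na2CO3) in the whole flask = 1.954 × 10^-3 × 500.0/50.00 = 0.01954 mol
mass of Na2CO3 = 0.01954 × 105.99 = 2.071 g
% Na2CO3 = 2.071 / 2.910 × 100 = 71.18 %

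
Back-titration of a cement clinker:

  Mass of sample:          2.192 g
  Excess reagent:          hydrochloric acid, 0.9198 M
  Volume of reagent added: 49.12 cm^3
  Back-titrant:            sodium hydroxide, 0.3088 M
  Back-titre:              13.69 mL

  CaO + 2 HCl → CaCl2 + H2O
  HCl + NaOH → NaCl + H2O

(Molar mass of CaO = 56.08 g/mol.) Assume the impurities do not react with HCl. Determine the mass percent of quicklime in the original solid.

52.39 %

n(HCl) added = 0.04912 × 0.9198 = 0.04518 mol
n(NaOH) used in back-titration = 0.01369 × 0.3088 = 4.227 × 10^-3 mol
n(HCl) left over = 4.227 × 10^-3 mol (1:1 ratio)
n(HCl) consumed by analyte = 0.04518 − 4.227 × 10^-3 = 0.04095 mol
From the 1:2 ratio, n(CaO) = 1/2 × 0.04095 = 0.02048 mol
mass of CaO = 0.02048 × 56.08 = 1.148 g
% CaO = 1.148 / 2.192 × 100 = 52.39 %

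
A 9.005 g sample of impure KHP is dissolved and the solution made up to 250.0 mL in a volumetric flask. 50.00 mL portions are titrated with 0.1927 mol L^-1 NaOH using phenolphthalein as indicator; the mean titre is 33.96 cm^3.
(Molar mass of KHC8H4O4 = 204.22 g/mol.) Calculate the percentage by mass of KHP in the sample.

74.21 %

KHC8H4O4 + NaOH → KNaC8H4O4 + H2O
n(NaOH) per titration = 0.03396 × 0.1927 = 6.544 × 10^-3 mol
n(KHC8H4O4) in each aliquot = 6.544 × 10^-3 mol (1:1 ratio)
n(KHC8H4O4) in the whole flask = 6.544 × 10^-3 × 250.0/50.00 = 0.03272 mol
mass of KHC8H4O4 = 0.03272 × 204.22 = 6.682 g
% KHC8H4O4 = 6.682 / 9.005 × 100 = 74.21 %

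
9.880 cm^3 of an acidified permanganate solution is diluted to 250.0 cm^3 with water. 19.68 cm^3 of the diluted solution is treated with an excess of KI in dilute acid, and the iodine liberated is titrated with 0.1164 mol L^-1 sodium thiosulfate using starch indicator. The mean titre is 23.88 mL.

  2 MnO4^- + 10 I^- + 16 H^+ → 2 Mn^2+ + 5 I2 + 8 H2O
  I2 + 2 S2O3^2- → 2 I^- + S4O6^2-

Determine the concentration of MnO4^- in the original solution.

n(S2O3^2-) = 0.02388 × 0.1164 = 2.780 × 10^-3 mol
n(I2) = n(S2O3^2-)/2 = 1.390 × 10^-3 mol
From the 2:5 ratio, n(MnO4^-) in the aliquot = 2/5 × 1.390 × 10^-3 = 5.559 × 10^-4 mol
[MnO4^-]_dilute = 5.559 × 10^-4 / 0.01968 = 0.02825 mol/L
[MnO4^-]_original = 0.02825 × 250.0/9.880 = 0.7148 mol/L

0.7148 mol/L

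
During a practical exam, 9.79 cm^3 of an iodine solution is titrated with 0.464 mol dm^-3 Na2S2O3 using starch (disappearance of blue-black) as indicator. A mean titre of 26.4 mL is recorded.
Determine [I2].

0.626 mol/L

I2 + 2 S2O3^2- → 2 I^- + S4O6^2-
n(Na2S2O3) = 0.0264 L × 0.464 mol/L = 0.0122 mol
From the 1:2 mole ratio, n(I2) = 1/2 × 0.0122 = 6.12 × 10^-3 mol
[I2] = 6.12 × 10^-3 mol / 0.00979 L = 0.626 mol/L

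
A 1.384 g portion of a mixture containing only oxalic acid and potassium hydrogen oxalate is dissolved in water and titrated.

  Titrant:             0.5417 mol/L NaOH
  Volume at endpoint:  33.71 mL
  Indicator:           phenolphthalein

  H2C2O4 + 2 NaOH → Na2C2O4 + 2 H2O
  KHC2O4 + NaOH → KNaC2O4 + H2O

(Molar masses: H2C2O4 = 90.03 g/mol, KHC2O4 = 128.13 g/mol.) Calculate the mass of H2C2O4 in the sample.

0.5176 g

n(NaOH) = 0.03371 × 0.5417 = 0.01826 mol
Let x = n(H2C2O4), y = n(KHC2O4).
Titrant: 2x + 1y = 0.01826;  mass: 90.03x + 128.13y = 1.384
Solving, x = 5.750 × 10^-3 mol, y = 6.762 × 10^-3 mol
mass of H2C2O4 = 5.750 × 10^-3 × 90.03 = 0.5176 g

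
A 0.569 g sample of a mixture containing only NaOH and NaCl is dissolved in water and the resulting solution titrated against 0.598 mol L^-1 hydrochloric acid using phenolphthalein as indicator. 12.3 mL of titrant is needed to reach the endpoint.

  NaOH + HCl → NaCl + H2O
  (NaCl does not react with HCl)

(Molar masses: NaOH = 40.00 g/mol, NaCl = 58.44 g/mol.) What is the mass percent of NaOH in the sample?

51.7 %

n(HCl) = 0.0123 × 0.598 = 7.36 × 10^-3 mol
Let x = n(NaOH), y = n(NaCl).
Titrant: 1x = 7.36 × 10^-3;  mass: 40.00x + 58.44y = 0.569
Solving, x = 7.36 × 10^-3 mol, y = 4.70 × 10^-3 mol
mass of NaOH = 7.36 × 10^-3 × 40.00 = 0.294 g
% NaOH = 0.294 / 0.569 × 100 = 51.7 %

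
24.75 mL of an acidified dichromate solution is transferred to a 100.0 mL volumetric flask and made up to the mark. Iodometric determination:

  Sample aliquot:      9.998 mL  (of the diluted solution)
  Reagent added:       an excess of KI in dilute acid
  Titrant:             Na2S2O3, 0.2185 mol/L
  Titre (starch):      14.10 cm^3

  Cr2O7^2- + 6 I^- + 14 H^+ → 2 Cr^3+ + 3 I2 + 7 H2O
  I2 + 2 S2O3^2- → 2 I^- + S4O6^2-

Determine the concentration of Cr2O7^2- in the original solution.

n(S2O3^2-) = 0.01410 × 0.2185 = 3.081 × 10^-3 mol
n(I2) = n(S2O3^2-)/2 = 1.540 × 10^-3 mol
From the 1:3 ratio, n(Cr2O7^2-) in the aliquot = 1/3 × 1.540 × 10^-3 = 5.135 × 10^-4 mol
[Cr2O7^2-]_dilute = 5.135 × 10^-4 / 0.009998 = 0.05136 mol/L
[Cr2O7^2-]_original = 0.05136 × 100.0/24.75 = 0.2075 mol/L

0.2075 mol/L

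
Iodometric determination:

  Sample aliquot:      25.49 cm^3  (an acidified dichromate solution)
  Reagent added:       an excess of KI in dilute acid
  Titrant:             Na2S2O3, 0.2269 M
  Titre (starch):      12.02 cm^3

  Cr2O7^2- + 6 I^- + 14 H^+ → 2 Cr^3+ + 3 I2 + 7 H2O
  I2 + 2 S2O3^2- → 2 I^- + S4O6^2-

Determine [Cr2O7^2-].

n(S2O3^2-) = 0.01202 × 0.2269 = 2.727 × 10^-3 mol
n(I2) = n(S2O3^2-)/2 = 1.364 × 10^-3 mol
From the 1:3 ratio, n(Cr2O7^2-) in the aliquot = 1/3 × 1.364 × 10^-3 = 4.546 × 10^-4 mol
[Cr2O7^2-] = 4.546 × 10^-4 / 0.02549 = 0.01783 mol/L

0.01783 M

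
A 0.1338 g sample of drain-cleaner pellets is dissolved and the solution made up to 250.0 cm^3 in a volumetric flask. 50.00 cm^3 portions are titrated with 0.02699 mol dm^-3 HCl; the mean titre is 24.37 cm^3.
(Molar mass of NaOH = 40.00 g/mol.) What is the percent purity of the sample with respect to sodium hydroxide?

NaOH + HCl → NaCl + H2O
n(HCl) per titration = 0.02437 × 0.02699 = 6.577 × 10^-4 mol
n(NaOH) in each aliquot = 6.577 × 10^-4 mol (1:1 ratio)
n(NaOH) in the whole flask = 6.577 × 10^-4 × 250.0/50.00 = 3.289 × 10^-3 mol
mass of NaOH = 3.289 × 10^-3 × 40.00 = 0.1315 g
% NaOH = 0.1315 / 0.1338 × 100 = 98.32 %

98.32 %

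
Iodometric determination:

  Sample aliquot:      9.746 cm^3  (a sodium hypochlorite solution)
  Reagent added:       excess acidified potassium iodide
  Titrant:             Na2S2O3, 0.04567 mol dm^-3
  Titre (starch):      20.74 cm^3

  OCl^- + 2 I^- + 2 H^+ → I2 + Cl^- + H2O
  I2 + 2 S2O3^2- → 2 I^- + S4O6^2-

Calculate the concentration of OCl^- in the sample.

0.04859 mol/L

n(S2O3^2-) = 0.02074 × 0.04567 = 9.472 × 10^-4 mol
n(I2) = n(S2O3^2-)/2 = 4.736 × 10^-4 mol
n(OCl^-) in the aliquot = 4.736 × 10^-4 mol (1:1 ratio)
[OCl^-] = 4.736 × 10^-4 / 0.009746 = 0.04859 mol/L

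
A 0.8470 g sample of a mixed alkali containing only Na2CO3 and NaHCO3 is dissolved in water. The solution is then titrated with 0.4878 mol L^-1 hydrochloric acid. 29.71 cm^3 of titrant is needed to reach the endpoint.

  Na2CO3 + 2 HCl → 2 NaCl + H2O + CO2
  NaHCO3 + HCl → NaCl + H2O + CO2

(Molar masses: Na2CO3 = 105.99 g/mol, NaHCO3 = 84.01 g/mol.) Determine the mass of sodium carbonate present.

n(HCl) = 0.02971 × 0.4878 = 0.01449 mol
Let x = n(Na2CO3), y = n(NaHCO3).
Titrant: 2x + 1y = 0.01449;  mass: 105.99x + 84.01y = 0.8470
Solving, x = 5.973 × 10^-3 mol, y = 2.546 × 10^-3 mol
mass of Na2CO3 = 5.973 × 10^-3 × 105.99 = 0.6331 g

0.6331 g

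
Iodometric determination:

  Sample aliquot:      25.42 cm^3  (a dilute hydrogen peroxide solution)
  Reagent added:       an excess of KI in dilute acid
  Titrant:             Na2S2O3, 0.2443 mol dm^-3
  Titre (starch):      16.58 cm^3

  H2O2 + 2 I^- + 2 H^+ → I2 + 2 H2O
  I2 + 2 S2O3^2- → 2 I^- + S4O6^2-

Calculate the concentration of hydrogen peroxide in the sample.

n(S2O3^2-) = 0.01658 × 0.2443 = 4.050 × 10^-3 mol
n(I2) = n(S2O3^2-)/2 = 2.025 × 10^-3 mol
n(H2O2) in the aliquot = 2.025 × 10^-3 mol (1:1 ratio)
[H2O2] = 2.025 × 10^-3 / 0.02542 = 0.07967 mol/L

0.07967 mol/L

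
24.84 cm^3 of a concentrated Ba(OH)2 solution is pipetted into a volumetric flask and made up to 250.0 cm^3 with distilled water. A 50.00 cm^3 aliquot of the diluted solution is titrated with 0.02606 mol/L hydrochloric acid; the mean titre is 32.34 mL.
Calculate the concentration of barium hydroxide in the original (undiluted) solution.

0.08482 mol/L

Ba(OH)2 + 2 HCl → BaCl2 + 2 H2O
n(HCl) = 0.03234 × 0.02606 = 8.428 × 10^-4 mol
From the 1:2 ratio, n(Ba(OH)2) in the aliquot = 1/2 × 8.428 × 10^-4 = 4.214 × 10^-4 mol
[Ba(OH)2]_dilute = 4.214 × 10^-4 / 0.05000 = 0.008428 mol/L
Dilution factor = 250.0 / 24.84 = 10.06
[Ba(OH)2]_stock = 0.008428 × 10.06 = 0.08482 mol/L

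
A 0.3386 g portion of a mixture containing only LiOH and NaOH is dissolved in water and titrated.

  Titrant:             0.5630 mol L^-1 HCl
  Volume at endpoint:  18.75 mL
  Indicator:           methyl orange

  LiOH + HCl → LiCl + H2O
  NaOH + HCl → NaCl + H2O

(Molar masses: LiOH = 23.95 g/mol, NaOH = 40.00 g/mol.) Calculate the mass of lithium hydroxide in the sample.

0.1248 g

n(HCl) = 0.01875 × 0.5630 = 0.01056 mol
Let x = n(LiOH), y = n(NaOH).
Titrant: 1x + 1y = 0.01056;  mass: 23.95x + 40.00y = 0.3386
Solving, x = 5.212 × 10^-3 mol, y = 5.344 × 10^-3 mol
mass of LiOH = 5.212 × 10^-3 × 23.95 = 0.1248 g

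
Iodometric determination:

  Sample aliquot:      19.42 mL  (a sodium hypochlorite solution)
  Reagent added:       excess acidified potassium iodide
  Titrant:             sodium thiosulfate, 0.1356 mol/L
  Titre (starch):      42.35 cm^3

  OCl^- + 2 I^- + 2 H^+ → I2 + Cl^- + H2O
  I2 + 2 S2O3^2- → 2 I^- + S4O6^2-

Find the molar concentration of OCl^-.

0.1479 mol/L

n(S2O3^2-) = 0.04235 × 0.1356 = 5.743 × 10^-3 mol
n(I2) = n(S2O3^2-)/2 = 2.871 × 10^-3 mol
n(OCl^-) in the aliquot = 2.871 × 10^-3 mol (1:1 ratio)
[OCl^-] = 2.871 × 10^-3 / 0.01942 = 0.1479 mol/L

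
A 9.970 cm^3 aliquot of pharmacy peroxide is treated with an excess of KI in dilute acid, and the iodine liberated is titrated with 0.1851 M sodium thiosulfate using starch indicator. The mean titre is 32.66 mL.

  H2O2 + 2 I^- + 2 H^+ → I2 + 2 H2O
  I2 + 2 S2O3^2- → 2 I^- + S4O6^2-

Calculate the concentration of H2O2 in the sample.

n(S2O3^2-) = 0.03266 × 0.1851 = 6.045 × 10^-3 mol
n(I2) = n(S2O3^2-)/2 = 3.023 × 10^-3 mol
n(H2O2) in the aliquot = 3.023 × 10^-3 mol (1:1 ratio)
[H2O2] = 3.023 × 10^-3 / 0.009970 = 0.3032 mol/L

0.3032 M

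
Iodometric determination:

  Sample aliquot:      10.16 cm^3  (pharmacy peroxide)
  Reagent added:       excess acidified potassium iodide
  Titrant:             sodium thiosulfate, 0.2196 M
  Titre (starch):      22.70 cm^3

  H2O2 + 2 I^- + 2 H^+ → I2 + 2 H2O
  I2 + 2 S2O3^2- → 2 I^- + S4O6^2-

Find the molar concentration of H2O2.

0.2453 M

n(S2O3^2-) = 0.02270 × 0.2196 = 4.985 × 10^-3 mol
n(I2) = n(S2O3^2-)/2 = 2.492 × 10^-3 mol
n(H2O2) in the aliquot = 2.492 × 10^-3 mol (1:1 ratio)
[H2O2] = 2.492 × 10^-3 / 0.01016 = 0.2453 mol/L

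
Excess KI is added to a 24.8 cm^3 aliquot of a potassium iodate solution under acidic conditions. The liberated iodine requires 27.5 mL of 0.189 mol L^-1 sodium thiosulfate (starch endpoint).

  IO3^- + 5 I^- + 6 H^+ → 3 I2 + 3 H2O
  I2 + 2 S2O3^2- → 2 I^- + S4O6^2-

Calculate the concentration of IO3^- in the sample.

0.0349 mol/L

n(S2O3^2-) = 0.0275 × 0.189 = 5.20 × 10^-3 mol
n(I2) = n(S2O3^2-)/2 = 2.60 × 10^-3 mol
From the 1:3 ratio, n(IO3^-) in the aliquot = 1/3 × 2.60 × 10^-3 = 8.66 × 10^-4 mol
[IO3^-] = 8.66 × 10^-4 / 0.0248 = 0.0349 mol/L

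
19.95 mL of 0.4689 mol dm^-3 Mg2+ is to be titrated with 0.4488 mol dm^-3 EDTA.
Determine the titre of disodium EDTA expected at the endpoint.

20.84 mL

Mg^2+ + EDTA^4- → [Mg(EDTA)]^2-
n(Mg2+) = 0.01995 L × 0.4689 mol/L = 9.355 × 10^-3 mol
n(EDTA) = 9.355 × 10^-3 mol (1:1 stoichiometry)
V(EDTA) = 9.355 × 10^-3 mol / 0.4488 mol/L = 0.02084 L = 20.84 mL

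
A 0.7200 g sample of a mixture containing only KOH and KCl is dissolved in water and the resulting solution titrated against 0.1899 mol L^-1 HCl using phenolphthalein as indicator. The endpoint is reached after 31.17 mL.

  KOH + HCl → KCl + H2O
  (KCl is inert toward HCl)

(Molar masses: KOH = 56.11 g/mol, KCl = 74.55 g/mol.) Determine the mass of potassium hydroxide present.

0.3321 g

n(HCl) = 0.03117 × 0.1899 = 5.919 × 10^-3 mol
Let x = n(KOH), y = n(KCl).
Titrant: 1x = 5.919 × 10^-3;  mass: 56.11x + 74.55y = 0.7200
Solving, x = 5.919 × 10^-3 mol, y = 5.203 × 10^-3 mol
mass of KOH = 5.919 × 10^-3 × 56.11 = 0.3321 g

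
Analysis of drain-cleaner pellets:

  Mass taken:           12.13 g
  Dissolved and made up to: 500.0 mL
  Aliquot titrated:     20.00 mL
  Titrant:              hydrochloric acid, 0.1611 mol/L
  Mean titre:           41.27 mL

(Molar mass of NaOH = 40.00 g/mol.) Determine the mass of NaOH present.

NaOH + HCl → NaCl + H2O
n(HCl) per titration = 0.04127 × 0.1611 = 6.649 × 10^-3 mol
n(NaOH) in each aliquot = 6.649 × 10^-3 mol (1:1 ratio)
n(NaOH) in the whole flask = 6.649 × 10^-3 × 500.0/20.00 = 0.1662 mol
mass of NaOH = 0.1662 × 40.00 = 6.649 g

6.649 g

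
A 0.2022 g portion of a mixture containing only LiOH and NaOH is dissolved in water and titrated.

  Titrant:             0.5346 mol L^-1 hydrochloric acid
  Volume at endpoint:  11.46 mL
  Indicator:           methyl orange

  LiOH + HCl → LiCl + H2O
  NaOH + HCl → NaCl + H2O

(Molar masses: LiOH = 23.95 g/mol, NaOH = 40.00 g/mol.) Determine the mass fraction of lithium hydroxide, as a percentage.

31.63 %

n(HCl) = 0.01146 × 0.5346 = 6.127 × 10^-3 mol
Let x = n(LiOH), y = n(NaOH).
Titrant: 1x + 1y = 6.127 × 10^-3;  mass: 23.95x + 40.00y = 0.2022
Solving, x = 2.670 × 10^-3 mol, y = 3.456 × 10^-3 mol
mass of LiOH = 2.670 × 10^-3 × 23.95 = 0.06396 g
% LiOH = 0.06396 / 0.2022 × 100 = 31.63 %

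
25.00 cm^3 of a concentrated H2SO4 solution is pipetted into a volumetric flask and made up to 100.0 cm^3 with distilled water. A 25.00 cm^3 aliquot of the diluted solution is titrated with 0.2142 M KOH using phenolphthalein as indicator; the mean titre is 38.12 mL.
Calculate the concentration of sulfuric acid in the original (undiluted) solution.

0.6532 M

H2SO4 + 2 KOH → K2SO4 + 2 H2O
n(KOH) = 0.03812 × 0.2142 = 8.165 × 10^-3 mol
From the 1:2 ratio, n(H2SO4) in the aliquot = 1/2 × 8.165 × 10^-3 = 4.083 × 10^-3 mol
[H2SO4]_dilute = 4.083 × 10^-3 / 0.02500 = 0.1633 mol/L
Dilution factor = 100.0 / 25.00 = 4.000
[H2SO4]_stock = 0.1633 × 4.000 = 0.6532 mol/L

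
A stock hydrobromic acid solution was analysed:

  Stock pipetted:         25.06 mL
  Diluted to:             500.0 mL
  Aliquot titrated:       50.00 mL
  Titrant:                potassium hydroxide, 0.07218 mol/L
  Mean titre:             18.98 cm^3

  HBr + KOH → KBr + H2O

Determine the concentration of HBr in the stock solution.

0.5467 mol/L

n(KOH) = 0.01898 × 0.07218 = 1.370 × 10^-3 mol
n(HBr) in the aliquot = 1.370 × 10^-3 mol (1:1 ratio)
[HBr]_dilute = 1.370 × 10^-3 / 0.05000 = 0.02740 mol/L
Dilution factor = 500.0 / 25.06 = 19.95
[HBr]_stock = 0.02740 × 19.95 = 0.5467 mol/L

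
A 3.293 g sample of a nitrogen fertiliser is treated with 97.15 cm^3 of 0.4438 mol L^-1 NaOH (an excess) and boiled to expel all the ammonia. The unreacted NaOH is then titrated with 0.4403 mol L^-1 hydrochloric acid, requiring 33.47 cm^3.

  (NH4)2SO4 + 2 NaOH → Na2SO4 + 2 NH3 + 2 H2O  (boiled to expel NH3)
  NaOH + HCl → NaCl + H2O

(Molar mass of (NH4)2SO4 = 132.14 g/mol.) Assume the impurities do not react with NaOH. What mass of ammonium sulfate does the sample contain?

n(NaOH) added = 0.09715 × 0.4438 = 0.04312 mol
n(HCl) used in back-titration = 0.03347 × 0.4403 = 0.01474 mol
n(NaOH) left over = 0.01474 mol (1:1 ratio)
n(NaOH) consumed by analyte = 0.04312 − 0.01474 = 0.02838 mol
From the 1:2 ratio, n((NH4)2SO4) = 1/2 × 0.02838 = 0.01419 mol
mass of (NH4)2SO4 = 0.01419 × 132.14 = 1.875 g

1.875 g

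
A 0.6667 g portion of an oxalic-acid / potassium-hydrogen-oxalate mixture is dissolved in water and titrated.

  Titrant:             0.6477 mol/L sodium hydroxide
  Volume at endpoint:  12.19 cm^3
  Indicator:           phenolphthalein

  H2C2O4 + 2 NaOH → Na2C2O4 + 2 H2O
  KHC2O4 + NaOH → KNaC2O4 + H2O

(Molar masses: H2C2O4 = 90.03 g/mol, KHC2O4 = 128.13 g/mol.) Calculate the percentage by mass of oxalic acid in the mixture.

28.02 %

n(NaOH) = 0.01219 × 0.6477 = 7.895 × 10^-3 mol
Let x = n(H2C2O4), y = n(KHC2O4).
Titrant: 2x + 1y = 7.895 × 10^-3;  mass: 90.03x + 128.13y = 0.6667
Solving, x = 2.075 × 10^-3 mol, y = 3.745 × 10^-3 mol
mass of H2C2O4 = 2.075 × 10^-3 × 90.03 = 0.1868 g
% H2C2O4 = 0.1868 / 0.6667 × 100 = 28.02 %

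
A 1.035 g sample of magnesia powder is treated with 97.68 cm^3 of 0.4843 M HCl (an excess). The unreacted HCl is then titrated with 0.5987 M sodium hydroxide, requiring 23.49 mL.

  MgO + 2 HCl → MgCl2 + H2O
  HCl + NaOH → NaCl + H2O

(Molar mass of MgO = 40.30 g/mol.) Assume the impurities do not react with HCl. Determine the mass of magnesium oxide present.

0.6698 g

n(HCl) added = 0.09768 × 0.4843 = 0.04731 mol
n(NaOH) used in back-titration = 0.02349 × 0.5987 = 0.01406 mol
n(HCl) left over = 0.01406 mol (1:1 ratio)
n(HCl) consumed by analyte = 0.04731 − 0.01406 = 0.03324 mol
From the 1:2 ratio, n(MgO) = 1/2 × 0.03324 = 0.01662 mol
mass of MgO = 0.01662 × 40.30 = 0.6698 g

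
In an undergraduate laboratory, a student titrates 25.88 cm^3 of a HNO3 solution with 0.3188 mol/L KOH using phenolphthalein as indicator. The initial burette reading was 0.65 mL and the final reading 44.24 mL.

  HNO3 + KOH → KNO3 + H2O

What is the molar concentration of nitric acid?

0.5370 mol/L

n(KOH) = 0.04359 L × 0.3188 mol/L = 0.01390 mol
n(HNO3) = 0.01390 mol (1:1 mole ratio)
[HNO3] = 0.01390 mol / 0.02588 L = 0.5370 mol/L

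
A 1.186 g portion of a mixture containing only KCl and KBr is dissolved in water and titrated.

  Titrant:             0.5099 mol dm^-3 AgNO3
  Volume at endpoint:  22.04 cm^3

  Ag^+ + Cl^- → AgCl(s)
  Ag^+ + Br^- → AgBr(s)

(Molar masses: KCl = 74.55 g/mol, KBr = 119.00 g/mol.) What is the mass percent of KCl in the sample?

21.40 %

n(AgNO3) = 0.02204 × 0.5099 = 0.01124 mol
Let x = n(KCl), y = n(KBr).
Titrant: 1x + 1y = 0.01124;  mass: 74.55x + 119.00y = 1.186
Solving, x = 3.405 × 10^-3 mol, y = 7.833 × 10^-3 mol
mass of KCl = 3.405 × 10^-3 × 74.55 = 0.2538 g
% KCl = 0.2538 / 1.186 × 100 = 21.40 %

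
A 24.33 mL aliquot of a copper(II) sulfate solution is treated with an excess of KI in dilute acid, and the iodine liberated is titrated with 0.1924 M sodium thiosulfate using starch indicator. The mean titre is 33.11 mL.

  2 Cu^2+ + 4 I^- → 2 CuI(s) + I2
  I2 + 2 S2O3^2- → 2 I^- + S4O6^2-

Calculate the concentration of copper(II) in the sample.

n(S2O3^2-) = 0.03311 × 0.1924 = 6.370 × 10^-3 mol
n(I2) = n(S2O3^2-)/2 = 3.185 × 10^-3 mol
From the 2:1 ratio, n(Cu2+) in the aliquot = 2/1 × 3.185 × 10^-3 = 6.370 × 10^-3 mol
[Cu2+] = 6.370 × 10^-3 / 0.02433 = 0.2618 mol/L

0.2618 M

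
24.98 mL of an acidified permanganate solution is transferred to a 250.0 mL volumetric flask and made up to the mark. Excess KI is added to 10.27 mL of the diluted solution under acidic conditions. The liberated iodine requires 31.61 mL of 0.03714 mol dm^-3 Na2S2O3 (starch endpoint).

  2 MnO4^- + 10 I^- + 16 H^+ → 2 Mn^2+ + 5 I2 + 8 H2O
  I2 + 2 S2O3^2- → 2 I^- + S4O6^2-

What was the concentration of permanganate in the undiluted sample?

n(S2O3^2-) = 0.03161 × 0.03714 = 1.174 × 10^-3 mol
n(I2) = n(S2O3^2-)/2 = 5.870 × 10^-4 mol
From the 2:5 ratio, n(MnO4^-) in the aliquot = 2/5 × 5.870 × 10^-4 = 2.348 × 10^-4 mol
[MnO4^-]_dilute = 2.348 × 10^-4 / 0.01027 = 0.02286 mol/L
[MnO4^-]_original = 0.02286 × 250.0/24.98 = 0.2288 mol/L

0.2288 mol/L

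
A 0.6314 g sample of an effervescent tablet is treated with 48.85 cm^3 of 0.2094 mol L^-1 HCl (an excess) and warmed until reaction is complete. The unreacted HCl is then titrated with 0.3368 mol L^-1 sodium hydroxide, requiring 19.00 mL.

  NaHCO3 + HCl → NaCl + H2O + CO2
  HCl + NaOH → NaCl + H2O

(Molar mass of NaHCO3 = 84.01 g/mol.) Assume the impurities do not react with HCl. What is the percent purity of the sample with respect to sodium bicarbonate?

n(HCl) added = 0.04885 × 0.2094 = 0.01023 mol
n(NaOH) used in back-titration = 0.01900 × 0.3368 = 6.399 × 10^-3 mol
n(HCl) left over = 6.399 × 10^-3 mol (1:1 ratio)
n(HCl) consumed by analyte = 0.01023 − 6.399 × 10^-3 = 3.830 × 10^-3 mol
n(NaHCO3) = 3.830 × 10^-3 mol (1:1 ratio)
mass of NaHCO3 = 3.830 × 10^-3 × 84.01 = 0.3218 g
% NaHCO3 = 0.3218 / 0.6314 × 100 = 50.96 %

50.96 %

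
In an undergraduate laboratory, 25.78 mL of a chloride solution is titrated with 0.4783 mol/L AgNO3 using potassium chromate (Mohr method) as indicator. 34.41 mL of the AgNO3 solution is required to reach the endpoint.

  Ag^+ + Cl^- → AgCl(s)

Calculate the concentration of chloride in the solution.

0.6384 mol/L

n(AgNO3) = 0.03441 L × 0.4783 mol/L = 0.01646 mol
n(Cl-) = 0.01646 mol (1:1 mole ratio)
[Cl-] = 0.01646 mol / 0.02578 L = 0.6384 mol/L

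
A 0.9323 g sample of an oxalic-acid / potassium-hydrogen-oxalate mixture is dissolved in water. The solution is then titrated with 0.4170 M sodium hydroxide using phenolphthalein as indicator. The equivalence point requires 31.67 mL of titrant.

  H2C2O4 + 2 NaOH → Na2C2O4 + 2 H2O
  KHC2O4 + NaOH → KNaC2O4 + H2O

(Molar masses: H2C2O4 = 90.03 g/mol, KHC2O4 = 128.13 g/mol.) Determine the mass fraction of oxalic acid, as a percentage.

44.14 %

n(NaOH) = 0.03167 × 0.4170 = 0.01321 mol
Let x = n(H2C2O4), y = n(KHC2O4).
Titrant: 2x + 1y = 0.01321;  mass: 90.03x + 128.13y = 0.9323
Solving, x = 4.571 × 10^-3 mol, y = 4.064 × 10^-3 mol
mass of H2C2O4 = 4.571 × 10^-3 × 90.03 = 0.4115 g
% H2C2O4 = 0.4115 / 0.9323 × 100 = 44.14 %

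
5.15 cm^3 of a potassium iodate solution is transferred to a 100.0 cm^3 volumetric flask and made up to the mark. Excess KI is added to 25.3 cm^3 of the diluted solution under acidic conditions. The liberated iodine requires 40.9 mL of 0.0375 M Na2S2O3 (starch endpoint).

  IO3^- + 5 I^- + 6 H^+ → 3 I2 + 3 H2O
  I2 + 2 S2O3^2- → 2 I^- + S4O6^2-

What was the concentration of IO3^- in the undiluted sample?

n(S2O3^2-) = 0.0409 × 0.0375 = 1.53 × 10^-3 mol
n(I2) = n(S2O3^2-)/2 = 7.67 × 10^-4 mol
From the 1:3 ratio, n(IO3^-) in the aliquot = 1/3 × 7.67 × 10^-4 = 2.56 × 10^-4 mol
[IO3^-]_dilute = 2.56 × 10^-4 / 0.0253 = 0.0101 mol/L
[IO3^-]_original = 0.0101 × 100.0/5.15 = 0.196 mol/L

0.196 M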